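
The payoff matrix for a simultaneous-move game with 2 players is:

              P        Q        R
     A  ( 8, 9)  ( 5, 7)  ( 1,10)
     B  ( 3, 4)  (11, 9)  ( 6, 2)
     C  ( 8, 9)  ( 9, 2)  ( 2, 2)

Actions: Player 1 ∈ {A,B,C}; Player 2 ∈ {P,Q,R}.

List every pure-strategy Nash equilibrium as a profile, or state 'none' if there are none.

Nash profiles: (B,Q), (C,P)

(A,P): not NE [P2→R gives 10>9]
(A,Q): not NE [P1→B gives 11>5; P2→R gives 10>7]
(A,R): not NE [P1→B gives 6>1]
(B,P): not NE [P1→C gives 8>3; P2→Q gives 9>4]
(B,Q): NE
(B,R): not NE [P2→Q gives 9>2]
(C,P): NE
(C,Q): not NE [P1→B gives 11>9; P2→P gives 9>2]
(C,R): not NE [P1→B gives 6>2; P2→P gives 9>2]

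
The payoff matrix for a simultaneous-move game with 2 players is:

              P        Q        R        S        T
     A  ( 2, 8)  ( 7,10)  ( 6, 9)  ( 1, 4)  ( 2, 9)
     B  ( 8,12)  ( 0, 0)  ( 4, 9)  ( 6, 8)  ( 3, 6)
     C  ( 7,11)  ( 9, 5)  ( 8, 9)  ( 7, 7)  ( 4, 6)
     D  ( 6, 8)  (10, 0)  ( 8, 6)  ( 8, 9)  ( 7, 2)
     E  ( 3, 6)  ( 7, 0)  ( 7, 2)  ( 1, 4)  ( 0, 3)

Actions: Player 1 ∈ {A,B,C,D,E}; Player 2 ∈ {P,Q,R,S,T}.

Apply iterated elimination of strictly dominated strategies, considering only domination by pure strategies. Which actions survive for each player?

Survivors P1:{B,C,D} P2:{P,S}

P1 drop A (C beats it: P:7>2 Q:9>7 R:8>6 S:7>1 T:4>2)
P1 drop E (C beats it: P:7>3 Q:9>7 R:8>7 S:7>1 T:4>0)
P2 drop Q (P beats it: B:12>0 C:11>5 D:8>0)
P2 drop R (P beats it: B:12>9 C:11>9 D:8>6)
P2 drop T (P beats it: B:12>6 C:11>6 D:8>2)
P1→{B,C,D} P2→{P,S}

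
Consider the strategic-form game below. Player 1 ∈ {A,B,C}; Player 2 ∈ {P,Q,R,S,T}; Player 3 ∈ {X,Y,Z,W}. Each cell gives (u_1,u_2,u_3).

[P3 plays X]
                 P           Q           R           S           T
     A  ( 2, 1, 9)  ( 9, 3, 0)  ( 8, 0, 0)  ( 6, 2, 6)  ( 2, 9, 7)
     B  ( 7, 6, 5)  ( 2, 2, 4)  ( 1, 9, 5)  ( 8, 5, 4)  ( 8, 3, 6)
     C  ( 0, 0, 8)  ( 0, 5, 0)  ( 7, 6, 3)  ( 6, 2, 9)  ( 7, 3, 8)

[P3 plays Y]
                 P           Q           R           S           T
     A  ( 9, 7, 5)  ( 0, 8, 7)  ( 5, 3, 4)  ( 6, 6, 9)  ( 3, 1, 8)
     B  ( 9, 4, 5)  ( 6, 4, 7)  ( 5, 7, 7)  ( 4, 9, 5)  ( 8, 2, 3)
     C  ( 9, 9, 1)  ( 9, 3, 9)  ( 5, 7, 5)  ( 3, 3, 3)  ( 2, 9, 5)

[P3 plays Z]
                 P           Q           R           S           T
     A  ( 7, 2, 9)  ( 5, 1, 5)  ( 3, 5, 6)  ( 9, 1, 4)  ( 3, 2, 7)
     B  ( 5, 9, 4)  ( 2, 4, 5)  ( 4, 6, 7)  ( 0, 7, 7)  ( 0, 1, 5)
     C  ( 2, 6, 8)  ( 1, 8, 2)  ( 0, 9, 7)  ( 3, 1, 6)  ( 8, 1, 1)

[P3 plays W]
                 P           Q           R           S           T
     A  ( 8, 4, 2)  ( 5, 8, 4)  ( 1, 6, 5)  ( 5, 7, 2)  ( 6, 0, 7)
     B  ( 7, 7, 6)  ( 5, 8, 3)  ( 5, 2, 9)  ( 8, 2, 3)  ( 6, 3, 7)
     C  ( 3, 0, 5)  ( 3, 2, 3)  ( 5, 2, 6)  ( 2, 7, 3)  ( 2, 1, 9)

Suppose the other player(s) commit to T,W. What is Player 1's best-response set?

argmax u_1 = {A,B}

u_1(A vs T,W) = 6
u_1(B vs T,W) = 6
u_1(C vs T,W) = 2
max payoff 6 at {A,B}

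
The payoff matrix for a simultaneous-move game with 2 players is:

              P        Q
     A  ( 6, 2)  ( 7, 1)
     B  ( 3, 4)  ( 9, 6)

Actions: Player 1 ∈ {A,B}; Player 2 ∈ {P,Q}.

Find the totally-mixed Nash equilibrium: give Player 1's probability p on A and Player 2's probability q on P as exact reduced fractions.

P1 indiff ⇒ q·6+(1-q)·7 = q·3+(1-q)·9 ⇒ q(3) = (1-q)(2) ⇒ q = 2/5
P2 indiff ⇒ p·2+(1-p)·4 = p·1+(1-p)·6 ⇒ p(1) = (1-p)(2) ⇒ p = 2/3

p=2/3, q=2/5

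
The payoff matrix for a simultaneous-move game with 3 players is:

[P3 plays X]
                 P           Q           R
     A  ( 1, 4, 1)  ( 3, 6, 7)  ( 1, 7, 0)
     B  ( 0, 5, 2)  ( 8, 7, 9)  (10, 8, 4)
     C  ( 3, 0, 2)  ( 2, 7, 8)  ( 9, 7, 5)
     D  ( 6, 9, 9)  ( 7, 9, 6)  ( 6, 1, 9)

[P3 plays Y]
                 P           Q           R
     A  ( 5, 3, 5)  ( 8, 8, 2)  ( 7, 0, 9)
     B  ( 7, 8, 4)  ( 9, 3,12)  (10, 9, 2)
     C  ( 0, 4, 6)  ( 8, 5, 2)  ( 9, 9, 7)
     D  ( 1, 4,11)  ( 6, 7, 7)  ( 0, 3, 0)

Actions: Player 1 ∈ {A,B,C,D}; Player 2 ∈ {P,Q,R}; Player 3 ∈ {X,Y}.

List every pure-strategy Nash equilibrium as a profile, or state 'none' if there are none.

(A,P,X): not NE [P1→D gives 6>1; P2→R gives 7>4; P3→Y gives 5>1]
(A,P,Y): not NE [P1→B gives 7>5; P2→Q gives 8>3]
(A,Q,X): not NE [P1→B gives 8>3; P2→R gives 7>6]
(A,Q,Y): not NE [P1→B gives 9>8; P3→X gives 7>2]
(A,R,X): not NE [P1→B gives 10>1; P3→Y gives 9>0]
(A,R,Y): not NE [P1→B gives 10>7; P2→Q gives 8>0]
(B,P,X): not NE [P1→D gives 6>0; P2→R gives 8>5; P3→Y gives 4>2]
(B,P,Y): not NE [P2→R gives 9>8]
(B,Q,X): not NE [P2→R gives 8>7; P3→Y gives 12>9]
(B,Q,Y): not NE [P2→R gives 9>3]
(B,R,X): NE
(B,R,Y): not NE [P3→X gives 4>2]
(C,P,X): not NE [P1→D gives 6>3; P2→R gives 7>0; P3→Y gives 6>2]
(C,P,Y): not NE [P1→B gives 7>0; P2→R gives 9>4]
(C,Q,X): not NE [P1→B gives 8>2]
(C,Q,Y): not NE [P1→B gives 9>8; P2→R gives 9>5; P3→X gives 8>2]
(C,R,X): not NE [P1→B gives 10>9; P3→Y gives 7>5]
(C,R,Y): not NE [P1→B gives 10>9]
(D,P,X): not NE [P3→Y gives 11>9]
(D,P,Y): not NE [P1→B gives 7>1; P2→Q gives 7>4]
(D,Q,X): not NE [P1→B gives 8>7; P3→Y gives 7>6]
(D,Q,Y): not NE [P1→B gives 9>6]
(D,R,X): not NE [P1→B gives 10>6; P2→Q gives 9>1]
(D,R,Y): not NE [P1→B gives 10>0; P2→Q gives 7>3; P3→X gives 9>0]

PSNE = {(B,R,X)}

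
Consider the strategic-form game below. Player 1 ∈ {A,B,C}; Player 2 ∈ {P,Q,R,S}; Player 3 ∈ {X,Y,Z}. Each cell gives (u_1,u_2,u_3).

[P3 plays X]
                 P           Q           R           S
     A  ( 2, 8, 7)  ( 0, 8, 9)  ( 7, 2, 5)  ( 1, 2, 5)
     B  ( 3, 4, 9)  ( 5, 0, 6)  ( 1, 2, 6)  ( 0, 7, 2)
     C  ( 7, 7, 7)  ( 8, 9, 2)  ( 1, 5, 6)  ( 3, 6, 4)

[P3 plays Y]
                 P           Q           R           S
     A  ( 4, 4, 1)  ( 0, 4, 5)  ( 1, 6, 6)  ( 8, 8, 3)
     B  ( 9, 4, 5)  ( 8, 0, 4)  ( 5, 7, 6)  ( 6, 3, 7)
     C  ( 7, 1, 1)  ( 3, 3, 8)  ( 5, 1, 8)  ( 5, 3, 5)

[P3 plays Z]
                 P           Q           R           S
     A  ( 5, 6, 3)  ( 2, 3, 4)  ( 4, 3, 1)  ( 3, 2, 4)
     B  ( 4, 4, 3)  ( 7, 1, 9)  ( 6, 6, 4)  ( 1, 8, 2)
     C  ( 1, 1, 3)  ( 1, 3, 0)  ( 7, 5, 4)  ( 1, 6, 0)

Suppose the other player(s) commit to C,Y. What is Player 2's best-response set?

u_2(P vs C,Y) = 1
u_2(Q vs C,Y) = 3
u_2(R vs C,Y) = 1
u_2(S vs C,Y) = 3
max payoff 3 at {Q,S}

P2 best: {Q,S}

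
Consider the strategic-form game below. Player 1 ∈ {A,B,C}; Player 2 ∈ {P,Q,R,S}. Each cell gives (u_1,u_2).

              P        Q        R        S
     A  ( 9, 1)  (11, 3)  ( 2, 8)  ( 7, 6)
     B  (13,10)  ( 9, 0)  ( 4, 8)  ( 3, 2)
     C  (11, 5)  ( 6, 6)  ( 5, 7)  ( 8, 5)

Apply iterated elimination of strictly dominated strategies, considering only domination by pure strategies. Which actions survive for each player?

IESDS → P1:{B,C} P2:{P,R}

P2 drop Q (R beats it: A:8>3 B:8>0 C:7>6)
P1 drop A (C beats it: P:11>9 R:5>2 S:8>7)
P2 drop S (R beats it: B:8>2 C:7>5)
P1→{B,C} P2→{P,R}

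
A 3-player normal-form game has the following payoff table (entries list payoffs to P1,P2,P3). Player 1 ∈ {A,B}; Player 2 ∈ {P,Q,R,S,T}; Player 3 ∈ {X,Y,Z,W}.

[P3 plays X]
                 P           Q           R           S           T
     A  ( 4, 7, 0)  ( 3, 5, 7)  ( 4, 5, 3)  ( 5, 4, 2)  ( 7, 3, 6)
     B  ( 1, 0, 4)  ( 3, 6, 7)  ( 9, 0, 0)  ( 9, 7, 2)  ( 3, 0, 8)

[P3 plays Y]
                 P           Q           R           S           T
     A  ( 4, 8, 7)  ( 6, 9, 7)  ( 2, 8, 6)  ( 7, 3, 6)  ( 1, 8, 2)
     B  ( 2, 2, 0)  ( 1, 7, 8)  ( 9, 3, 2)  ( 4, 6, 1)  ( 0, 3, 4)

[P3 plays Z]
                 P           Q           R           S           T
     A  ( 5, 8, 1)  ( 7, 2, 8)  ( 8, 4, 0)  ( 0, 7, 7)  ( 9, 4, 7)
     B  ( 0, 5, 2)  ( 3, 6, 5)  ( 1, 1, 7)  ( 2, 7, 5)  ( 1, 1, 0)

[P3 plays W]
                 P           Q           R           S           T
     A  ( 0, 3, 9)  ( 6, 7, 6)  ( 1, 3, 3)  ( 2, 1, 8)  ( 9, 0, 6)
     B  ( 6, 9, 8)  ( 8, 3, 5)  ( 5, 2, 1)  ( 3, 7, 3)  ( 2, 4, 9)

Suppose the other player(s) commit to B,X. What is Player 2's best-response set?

BR_2 = {S}

u_2(P vs B,X) = 0
u_2(Q vs B,X) = 6
u_2(R vs B,X) = 0
u_2(S vs B,X) = 7
u_2(T vs B,X) = 0
max payoff 7 at {S}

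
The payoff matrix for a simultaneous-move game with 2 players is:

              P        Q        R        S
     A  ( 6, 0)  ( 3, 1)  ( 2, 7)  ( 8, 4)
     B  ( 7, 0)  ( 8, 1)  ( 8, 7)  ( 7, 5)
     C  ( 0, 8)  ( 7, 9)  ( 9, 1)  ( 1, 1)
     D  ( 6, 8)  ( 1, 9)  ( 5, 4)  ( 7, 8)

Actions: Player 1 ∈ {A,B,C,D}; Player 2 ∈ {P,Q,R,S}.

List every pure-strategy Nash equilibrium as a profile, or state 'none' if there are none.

(A,P): not NE [P1→B gives 7>6; P2→R gives 7>0]
(A,Q): not NE [P1→B gives 8>3; P2→R gives 7>1]
(A,R): not NE [P1→C gives 9>2]
(A,S): not NE [P2→R gives 7>4]
(B,P): not NE [P2→R gives 7>0]
(B,Q): not NE [P2→R gives 7>1]
(B,R): not NE [P1→C gives 9>8]
(B,S): not NE [P1→A gives 8>7; P2→R gives 7>5]
(C,P): not NE [P1→B gives 7>0; P2→Q gives 9>8]
(C,Q): not NE [P1→B gives 8>7]
(C,R): not NE [P2→Q gives 9>1]
(C,S): not NE [P1→A gives 8>1; P2→Q gives 9>1]
(D,P): not NE [P1→B gives 7>6; P2→Q gives 9>8]
(D,Q): not NE [P1→B gives 8>1]
(D,R): not NE [P1→C gives 9>5; P2→Q gives 9>4]
(D,S): not NE [P1→A gives 8>7; P2→Q gives 9>8]

Equilibria: none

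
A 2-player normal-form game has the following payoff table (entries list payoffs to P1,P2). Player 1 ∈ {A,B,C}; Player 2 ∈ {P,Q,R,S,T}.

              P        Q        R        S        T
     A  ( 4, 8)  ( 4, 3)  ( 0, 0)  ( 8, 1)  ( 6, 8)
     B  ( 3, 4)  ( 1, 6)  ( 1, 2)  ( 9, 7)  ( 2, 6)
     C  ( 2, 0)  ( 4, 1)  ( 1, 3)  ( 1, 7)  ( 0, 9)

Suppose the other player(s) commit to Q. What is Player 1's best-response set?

P1 best: {A,C}

u_1(A vs Q) = 4
u_1(B vs Q) = 1
u_1(C vs Q) = 4
max payoff 4 at {A,C}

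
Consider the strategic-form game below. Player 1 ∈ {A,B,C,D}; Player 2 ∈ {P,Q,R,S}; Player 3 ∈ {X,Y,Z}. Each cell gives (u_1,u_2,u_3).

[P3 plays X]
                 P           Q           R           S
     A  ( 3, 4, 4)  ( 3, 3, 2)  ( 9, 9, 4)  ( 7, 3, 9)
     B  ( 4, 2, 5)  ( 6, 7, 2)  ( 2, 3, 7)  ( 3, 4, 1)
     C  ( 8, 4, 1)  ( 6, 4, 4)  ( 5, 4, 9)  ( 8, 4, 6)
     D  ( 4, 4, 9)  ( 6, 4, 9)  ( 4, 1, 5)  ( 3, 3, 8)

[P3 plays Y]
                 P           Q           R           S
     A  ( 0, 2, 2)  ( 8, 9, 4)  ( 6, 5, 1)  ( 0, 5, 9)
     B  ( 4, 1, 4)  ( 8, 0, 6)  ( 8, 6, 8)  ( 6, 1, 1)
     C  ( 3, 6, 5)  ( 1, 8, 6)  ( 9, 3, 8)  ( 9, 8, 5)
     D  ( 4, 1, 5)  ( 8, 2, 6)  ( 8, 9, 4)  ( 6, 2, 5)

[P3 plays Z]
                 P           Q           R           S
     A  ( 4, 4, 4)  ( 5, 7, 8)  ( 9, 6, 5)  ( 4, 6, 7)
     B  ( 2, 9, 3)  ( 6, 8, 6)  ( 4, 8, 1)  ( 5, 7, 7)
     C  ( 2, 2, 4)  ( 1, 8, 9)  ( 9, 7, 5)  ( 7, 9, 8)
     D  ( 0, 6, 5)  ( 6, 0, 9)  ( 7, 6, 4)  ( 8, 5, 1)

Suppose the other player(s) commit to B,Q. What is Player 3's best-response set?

argmax u_3 = {Y,Z}

u_3(X vs B,Q) = 2
u_3(Y vs B,Q) = 6
u_3(Z vs B,Q) = 6
max payoff 6 at {Y,Z}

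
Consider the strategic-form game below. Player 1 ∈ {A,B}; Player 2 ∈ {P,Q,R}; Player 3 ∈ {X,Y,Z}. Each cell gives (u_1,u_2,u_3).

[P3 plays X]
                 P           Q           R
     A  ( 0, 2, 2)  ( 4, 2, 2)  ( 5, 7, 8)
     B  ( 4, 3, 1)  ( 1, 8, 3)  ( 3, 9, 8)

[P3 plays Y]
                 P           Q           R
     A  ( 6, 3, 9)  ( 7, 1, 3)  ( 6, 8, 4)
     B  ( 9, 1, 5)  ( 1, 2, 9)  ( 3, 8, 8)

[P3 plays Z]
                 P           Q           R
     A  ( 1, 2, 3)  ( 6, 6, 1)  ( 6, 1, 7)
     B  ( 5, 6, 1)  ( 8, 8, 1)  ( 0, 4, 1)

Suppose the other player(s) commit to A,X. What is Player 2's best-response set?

u_2(P vs A,X) = 2
u_2(Q vs A,X) = 2
u_2(R vs A,X) = 7
max payoff 7 at {R}

BR_2 = {R}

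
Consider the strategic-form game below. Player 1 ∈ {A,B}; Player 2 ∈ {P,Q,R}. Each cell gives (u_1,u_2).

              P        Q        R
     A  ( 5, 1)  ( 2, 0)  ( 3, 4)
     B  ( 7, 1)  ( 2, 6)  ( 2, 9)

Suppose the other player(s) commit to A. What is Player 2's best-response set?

u_2(P vs A) = 1
u_2(Q vs A) = 0
u_2(R vs A) = 4
max payoff 4 at {R}

BR_2 = {R}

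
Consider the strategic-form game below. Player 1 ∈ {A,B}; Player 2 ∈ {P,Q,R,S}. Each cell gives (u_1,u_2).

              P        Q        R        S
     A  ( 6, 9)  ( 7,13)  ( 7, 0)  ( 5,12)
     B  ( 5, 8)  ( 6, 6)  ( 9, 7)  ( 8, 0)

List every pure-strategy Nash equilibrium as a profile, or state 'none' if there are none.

(A,P): not NE [P2→Q gives 13>9]
(A,Q): NE
(A,R): not NE [P1→B gives 9>7; P2→Q gives 13>0]
(A,S): not NE [P1→B gives 8>5; P2→Q gives 13>12]
(B,P): not NE [P1→A gives 6>5]
(B,Q): not NE [P1→A gives 7>6; P2→P gives 8>6]
(B,R): not NE [P2→P gives 8>7]
(B,S): not NE [P2→P gives 8>0]

NE set: (A,Q)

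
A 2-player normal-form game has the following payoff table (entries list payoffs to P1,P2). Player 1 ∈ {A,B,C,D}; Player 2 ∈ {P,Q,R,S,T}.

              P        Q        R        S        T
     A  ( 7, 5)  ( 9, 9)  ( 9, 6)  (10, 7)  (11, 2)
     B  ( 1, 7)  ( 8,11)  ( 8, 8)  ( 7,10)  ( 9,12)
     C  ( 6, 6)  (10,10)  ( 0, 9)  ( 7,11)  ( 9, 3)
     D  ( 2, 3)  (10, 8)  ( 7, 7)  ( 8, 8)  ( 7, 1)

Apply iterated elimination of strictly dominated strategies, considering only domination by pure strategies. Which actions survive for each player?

P1 drop B (A beats it: P:7>1 Q:9>8 R:9>8 S:10>7 T:11>9)
P2 drop P (Q beats it: A:9>5 C:10>6 D:8>3)
P2 drop R (Q beats it: A:9>6 C:10>9 D:8>7)
P2 drop T (Q beats it: A:9>2 C:10>3 D:8>1)
P1→{A,C,D} P2→{Q,S}

Survivors P1:{A,C,D} P2:{Q,S}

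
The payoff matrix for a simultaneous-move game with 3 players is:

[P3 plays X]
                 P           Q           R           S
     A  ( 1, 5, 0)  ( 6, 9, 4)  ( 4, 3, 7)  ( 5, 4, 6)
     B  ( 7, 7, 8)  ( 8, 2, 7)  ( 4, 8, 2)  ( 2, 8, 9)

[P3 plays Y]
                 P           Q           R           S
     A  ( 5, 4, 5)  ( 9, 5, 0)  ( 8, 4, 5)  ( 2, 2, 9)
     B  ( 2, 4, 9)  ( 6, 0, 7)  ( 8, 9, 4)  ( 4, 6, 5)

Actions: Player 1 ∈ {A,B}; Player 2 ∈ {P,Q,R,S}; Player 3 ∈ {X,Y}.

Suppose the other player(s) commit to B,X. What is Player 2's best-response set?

P2 best: {R,S}

u_2(P vs B,X) = 7
u_2(Q vs B,X) = 2
u_2(R vs B,X) = 8
u_2(S vs B,X) = 8
max payoff 8 at {R,S}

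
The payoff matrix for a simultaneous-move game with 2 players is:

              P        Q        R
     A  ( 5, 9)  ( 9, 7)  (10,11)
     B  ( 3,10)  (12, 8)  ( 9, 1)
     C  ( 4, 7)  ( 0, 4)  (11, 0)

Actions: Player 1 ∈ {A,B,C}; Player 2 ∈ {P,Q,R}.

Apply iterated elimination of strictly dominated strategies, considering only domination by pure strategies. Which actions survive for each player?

Remaining: P1:{A,C} P2:{P,R}

P2 drop Q (P beats it: A:9>7 B:10>8 C:7>4)
P1 drop B (A beats it: P:5>3 R:10>9)
P1→{A,C} P2→{P,R}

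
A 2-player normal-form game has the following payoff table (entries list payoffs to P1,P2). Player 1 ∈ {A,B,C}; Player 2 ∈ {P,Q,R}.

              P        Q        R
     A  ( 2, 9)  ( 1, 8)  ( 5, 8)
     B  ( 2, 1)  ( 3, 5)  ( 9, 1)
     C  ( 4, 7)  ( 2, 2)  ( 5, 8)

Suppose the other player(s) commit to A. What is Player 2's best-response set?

u_2(P vs A) = 9
u_2(Q vs A) = 8
u_2(R vs A) = 8
max payoff 9 at {P}

argmax u_2 = {P}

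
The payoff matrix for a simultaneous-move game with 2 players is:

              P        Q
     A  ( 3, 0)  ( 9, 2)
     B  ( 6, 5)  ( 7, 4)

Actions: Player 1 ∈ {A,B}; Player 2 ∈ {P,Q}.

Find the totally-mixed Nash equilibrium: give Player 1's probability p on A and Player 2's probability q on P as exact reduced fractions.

P1 mixes 1/3 on A; P2 mixes 2/5 on P

P1 indiff ⇒ q·3+(1-q)·9 = q·6+(1-q)·7 ⇒ q(-3) = (1-q)(-2) ⇒ q = 2/5
P2 indiff ⇒ p·0+(1-p)·5 = p·2+(1-p)·4 ⇒ p(-2) = (1-p)(-1) ⇒ p = 1/3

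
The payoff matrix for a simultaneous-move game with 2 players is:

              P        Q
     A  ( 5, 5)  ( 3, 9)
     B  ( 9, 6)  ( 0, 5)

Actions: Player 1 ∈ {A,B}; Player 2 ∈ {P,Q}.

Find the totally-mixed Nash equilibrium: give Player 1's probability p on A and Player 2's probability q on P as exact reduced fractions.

p=1/5, q=3/7

P1 indiff ⇒ q·5+(1-q)·3 = q·9+(1-q)·0 ⇒ q(-4) = (1-q)(-3) ⇒ q = 3/7
P2 indiff ⇒ p·5+(1-p)·6 = p·9+(1-p)·5 ⇒ p(-4) = (1-p)(-1) ⇒ p = 1/5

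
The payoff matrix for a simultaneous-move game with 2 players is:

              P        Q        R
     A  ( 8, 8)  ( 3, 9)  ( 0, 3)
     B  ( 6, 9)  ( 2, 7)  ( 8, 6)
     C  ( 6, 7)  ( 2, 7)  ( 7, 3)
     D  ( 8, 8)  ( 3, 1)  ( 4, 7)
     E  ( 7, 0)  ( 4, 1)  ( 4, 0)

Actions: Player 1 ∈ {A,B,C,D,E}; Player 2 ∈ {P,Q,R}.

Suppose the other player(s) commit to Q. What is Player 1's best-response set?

u_1(A vs Q) = 3
u_1(B vs Q) = 2
u_1(C vs Q) = 2
u_1(D vs Q) = 3
u_1(E vs Q) = 4
max payoff 4 at {E}

P1 best: {E}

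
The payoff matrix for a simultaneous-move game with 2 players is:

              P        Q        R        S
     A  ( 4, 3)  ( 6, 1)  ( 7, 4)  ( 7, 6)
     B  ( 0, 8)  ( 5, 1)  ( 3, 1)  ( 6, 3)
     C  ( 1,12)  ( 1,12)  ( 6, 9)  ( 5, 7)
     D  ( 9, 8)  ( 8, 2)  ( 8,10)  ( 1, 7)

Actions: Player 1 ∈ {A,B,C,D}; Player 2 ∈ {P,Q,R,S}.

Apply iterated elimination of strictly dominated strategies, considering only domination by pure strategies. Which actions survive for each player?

Survivors P1:{A,D} P2:{R,S}

P1 drop B (A beats it: P:4>0 Q:6>5 R:7>3 S:7>6)
P1 drop C (A beats it: P:4>1 Q:6>1 R:7>6 S:7>5)
P2 drop P (R beats it: A:4>3 D:10>8)
P2 drop Q (R beats it: A:4>1 D:10>2)
P1→{A,D} P2→{R,S}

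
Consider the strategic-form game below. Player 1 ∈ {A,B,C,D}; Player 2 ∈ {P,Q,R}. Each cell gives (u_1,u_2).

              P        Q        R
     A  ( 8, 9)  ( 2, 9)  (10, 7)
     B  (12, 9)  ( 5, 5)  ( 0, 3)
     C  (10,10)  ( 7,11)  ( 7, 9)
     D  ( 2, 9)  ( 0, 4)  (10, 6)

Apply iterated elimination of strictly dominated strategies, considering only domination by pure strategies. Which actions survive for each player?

P2 drop R (P beats it: A:9>7 B:9>3 C:10>9 D:9>6)
P1 drop A (B beats it: P:12>8 Q:5>2)
P1 drop D (B beats it: P:12>2 Q:5>0)
P1→{B,C} P2→{P,Q}

Remaining: P1:{B,C} P2:{P,Q}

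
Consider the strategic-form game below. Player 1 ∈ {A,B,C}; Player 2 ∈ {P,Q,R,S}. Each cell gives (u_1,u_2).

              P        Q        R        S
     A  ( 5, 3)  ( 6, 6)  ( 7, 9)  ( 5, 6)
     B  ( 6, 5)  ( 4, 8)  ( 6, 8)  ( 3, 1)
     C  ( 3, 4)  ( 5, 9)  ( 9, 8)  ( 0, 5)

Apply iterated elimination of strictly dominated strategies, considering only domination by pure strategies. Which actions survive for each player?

P2 drop P (Q beats it: A:6>3 B:8>5 C:9>4)
P1 drop B (A beats it: Q:6>4 R:7>6 S:5>3)
P2 drop S (R beats it: A:9>6 C:8>5)
P1→{A,C} P2→{Q,R}

Survivors P1:{A,C} P2:{Q,R}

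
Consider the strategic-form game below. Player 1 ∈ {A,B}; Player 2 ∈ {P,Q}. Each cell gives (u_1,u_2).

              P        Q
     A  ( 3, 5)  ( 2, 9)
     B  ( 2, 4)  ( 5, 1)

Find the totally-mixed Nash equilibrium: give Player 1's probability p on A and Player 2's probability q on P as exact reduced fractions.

P1 mixes 3/7 on A; P2 mixes 3/4 on P

P1 indiff ⇒ q·3+(1-q)·2 = q·2+(1-q)·5 ⇒ q(1) = (1-q)(3) ⇒ q = 3/4
P2 indiff ⇒ p·5+(1-p)·4 = p·9+(1-p)·1 ⇒ p(-4) = (1-p)(-3) ⇒ p = 3/7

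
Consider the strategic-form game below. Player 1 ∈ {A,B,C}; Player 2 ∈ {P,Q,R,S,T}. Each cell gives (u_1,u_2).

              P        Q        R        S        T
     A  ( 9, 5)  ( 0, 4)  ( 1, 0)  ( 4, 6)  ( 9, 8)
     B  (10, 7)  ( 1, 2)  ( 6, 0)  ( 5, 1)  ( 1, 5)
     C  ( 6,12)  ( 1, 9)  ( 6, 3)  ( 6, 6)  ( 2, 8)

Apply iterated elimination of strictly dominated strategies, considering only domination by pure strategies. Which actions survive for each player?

Remaining: P1:{A,B} P2:{P,T}

P2 drop Q (P beats it: A:5>4 B:7>2 C:12>9)
P2 drop R (P beats it: A:5>0 B:7>0 C:12>3)
P2 drop S (T beats it: A:8>6 B:5>1 C:8>6)
P1 drop C (A beats it: P:9>6 T:9>2)
P1→{A,B} P2→{P,T}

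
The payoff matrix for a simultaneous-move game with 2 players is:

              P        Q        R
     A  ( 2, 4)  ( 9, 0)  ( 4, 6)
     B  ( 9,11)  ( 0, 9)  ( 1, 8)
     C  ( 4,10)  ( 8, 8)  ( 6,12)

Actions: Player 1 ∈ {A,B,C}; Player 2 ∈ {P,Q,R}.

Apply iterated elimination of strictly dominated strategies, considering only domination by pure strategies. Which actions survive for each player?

Remaining: P1:{B,C} P2:{P,R}

P2 drop Q (P beats it: A:4>0 B:11>9 C:10>8)
P1 drop A (C beats it: P:4>2 R:6>4)
P1→{B,C} P2→{P,R}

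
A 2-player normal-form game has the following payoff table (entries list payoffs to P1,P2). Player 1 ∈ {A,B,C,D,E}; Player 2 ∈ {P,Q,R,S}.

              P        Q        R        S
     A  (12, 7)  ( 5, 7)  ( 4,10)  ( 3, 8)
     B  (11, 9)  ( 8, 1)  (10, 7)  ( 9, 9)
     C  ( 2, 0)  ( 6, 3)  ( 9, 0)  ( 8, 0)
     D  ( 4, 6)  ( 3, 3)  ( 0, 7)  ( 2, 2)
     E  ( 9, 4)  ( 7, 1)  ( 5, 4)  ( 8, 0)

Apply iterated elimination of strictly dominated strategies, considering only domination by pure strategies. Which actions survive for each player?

Remaining: P1:{A,B} P2:{P,R,S}

P1 drop C (B beats it: P:11>2 Q:8>6 R:10>9 S:9>8)
P1 drop D (A beats it: P:12>4 Q:5>3 R:4>0 S:3>2)
P1 drop E (B beats it: P:11>9 Q:8>7 R:10>5 S:9>8)
P2 drop Q (R beats it: A:10>7 B:7>1)
P1→{A,B} P2→{P,R,S}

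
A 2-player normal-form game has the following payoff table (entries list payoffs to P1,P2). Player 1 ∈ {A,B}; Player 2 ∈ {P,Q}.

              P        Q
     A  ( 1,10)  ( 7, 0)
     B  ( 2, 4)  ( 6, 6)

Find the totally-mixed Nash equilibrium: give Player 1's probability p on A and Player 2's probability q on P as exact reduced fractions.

(p,q) = (1/6, 1/2)

P1 indiff ⇒ q·1+(1-q)·7 = q·2+(1-q)·6 ⇒ q(-1) = (1-q)(-1) ⇒ q = 1/2
P2 indiff ⇒ p·10+(1-p)·4 = p·0+(1-p)·6 ⇒ p(10) = (1-p)(2) ⇒ p = 1/6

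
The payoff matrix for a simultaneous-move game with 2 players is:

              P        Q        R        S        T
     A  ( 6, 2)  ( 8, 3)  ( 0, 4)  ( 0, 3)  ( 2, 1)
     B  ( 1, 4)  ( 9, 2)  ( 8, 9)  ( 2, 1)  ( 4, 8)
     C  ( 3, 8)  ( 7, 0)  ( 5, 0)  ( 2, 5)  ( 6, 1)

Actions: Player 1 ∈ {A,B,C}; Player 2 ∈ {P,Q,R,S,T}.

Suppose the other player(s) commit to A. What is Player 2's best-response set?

BR_2 = {R}

u_2(P vs A) = 2
u_2(Q vs A) = 3
u_2(R vs A) = 4
u_2(S vs A) = 3
u_2(T vs A) = 1
max payoff 4 at {R}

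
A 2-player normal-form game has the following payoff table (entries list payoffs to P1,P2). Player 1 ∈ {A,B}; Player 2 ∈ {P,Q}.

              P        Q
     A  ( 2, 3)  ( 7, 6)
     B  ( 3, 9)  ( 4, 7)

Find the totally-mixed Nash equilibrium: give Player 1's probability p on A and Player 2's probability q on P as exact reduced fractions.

(p,q) = (2/5, 3/4)

P1 indiff ⇒ q·2+(1-q)·7 = q·3+(1-q)·4 ⇒ q(-1) = (1-q)(-3) ⇒ q = 3/4
P2 indiff ⇒ p·3+(1-p)·9 = p·6+(1-p)·7 ⇒ p(-3) = (1-p)(-2) ⇒ p = 2/5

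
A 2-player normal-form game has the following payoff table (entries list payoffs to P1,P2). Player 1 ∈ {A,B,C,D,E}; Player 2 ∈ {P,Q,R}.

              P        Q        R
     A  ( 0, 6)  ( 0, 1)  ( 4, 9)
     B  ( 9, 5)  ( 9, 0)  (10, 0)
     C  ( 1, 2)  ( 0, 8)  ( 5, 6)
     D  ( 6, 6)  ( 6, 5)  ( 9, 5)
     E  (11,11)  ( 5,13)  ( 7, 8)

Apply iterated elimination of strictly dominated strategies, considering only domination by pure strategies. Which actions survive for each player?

P1 drop A (B beats it: P:9>0 Q:9>0 R:10>4)
P1 drop C (B beats it: P:9>1 Q:9>0 R:10>5)
P1 drop D (B beats it: P:9>6 Q:9>6 R:10>9)
P2 drop R (P beats it: B:5>0 E:11>8)
P1→{B,E} P2→{P,Q}

Remaining: P1:{B,E} P2:{P,Q}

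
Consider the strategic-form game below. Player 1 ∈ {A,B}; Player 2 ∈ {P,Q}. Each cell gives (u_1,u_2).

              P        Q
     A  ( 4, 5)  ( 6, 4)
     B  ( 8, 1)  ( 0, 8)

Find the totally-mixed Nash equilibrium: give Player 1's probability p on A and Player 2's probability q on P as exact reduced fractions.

P1 mixes 7/8 on A; P2 mixes 3/5 on P

P1 indiff ⇒ q·4+(1-q)·6 = q·8+(1-q)·0 ⇒ q(-4) = (1-q)(-6) ⇒ q = 3/5
P2 indiff ⇒ p·5+(1-p)·1 = p·4+(1-p)·8 ⇒ p(1) = (1-p)(7) ⇒ p = 7/8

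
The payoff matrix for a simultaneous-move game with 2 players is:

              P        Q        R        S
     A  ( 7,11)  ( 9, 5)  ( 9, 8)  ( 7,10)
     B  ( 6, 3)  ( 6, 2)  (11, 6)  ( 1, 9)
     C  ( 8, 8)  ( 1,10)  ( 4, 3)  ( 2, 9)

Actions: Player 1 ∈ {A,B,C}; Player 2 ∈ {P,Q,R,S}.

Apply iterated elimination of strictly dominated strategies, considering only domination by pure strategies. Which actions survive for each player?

P2 drop R (S beats it: A:10>8 B:9>6 C:9>3)
P1 drop B (A beats it: P:7>6 Q:9>6 S:7>1)
P1→{A,C} P2→{P,Q,S}

Survivors P1:{A,C} P2:{P,Q,S}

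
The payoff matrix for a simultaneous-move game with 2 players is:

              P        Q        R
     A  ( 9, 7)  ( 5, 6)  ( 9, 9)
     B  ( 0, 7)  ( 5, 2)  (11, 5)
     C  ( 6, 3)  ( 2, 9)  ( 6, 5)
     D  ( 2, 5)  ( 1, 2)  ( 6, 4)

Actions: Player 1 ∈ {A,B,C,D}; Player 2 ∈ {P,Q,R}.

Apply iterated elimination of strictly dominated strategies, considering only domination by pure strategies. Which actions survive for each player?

Remaining: P1:{A,B} P2:{P,R}

P1 drop C (A beats it: P:9>6 Q:5>2 R:9>6)
P1 drop D (A beats it: P:9>2 Q:5>1 R:9>6)
P2 drop Q (P beats it: A:7>6 B:7>2)
P1→{A,B} P2→{P,R}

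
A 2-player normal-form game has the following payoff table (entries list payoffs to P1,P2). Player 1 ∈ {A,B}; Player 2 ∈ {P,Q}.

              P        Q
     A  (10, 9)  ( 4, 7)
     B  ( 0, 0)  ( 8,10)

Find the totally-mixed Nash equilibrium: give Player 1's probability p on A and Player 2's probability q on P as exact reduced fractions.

P1 indiff ⇒ q·10+(1-q)·4 = q·0+(1-q)·8 ⇒ q(10) = (1-q)(4) ⇒ q = 2/7
P2 indiff ⇒ p·9+(1-p)·0 = p·7+(1-p)·10 ⇒ p(2) = (1-p)(10) ⇒ p = 5/6

P1 mixes 5/6 on A; P2 mixes 2/7 on P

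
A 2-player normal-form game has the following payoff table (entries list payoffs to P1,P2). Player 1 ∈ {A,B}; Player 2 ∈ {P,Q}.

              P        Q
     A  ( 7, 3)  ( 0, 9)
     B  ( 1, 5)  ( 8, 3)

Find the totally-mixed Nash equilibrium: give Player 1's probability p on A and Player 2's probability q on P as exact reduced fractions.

P1 indiff ⇒ q·7+(1-q)·0 = q·1+(1-q)·8 ⇒ q(6) = (1-q)(8) ⇒ q = 4/7
P2 indiff ⇒ p·3+(1-p)·5 = p·9+(1-p)·3 ⇒ p(-6) = (1-p)(-2) ⇒ p = 1/4

(p,q) = (1/4, 4/7)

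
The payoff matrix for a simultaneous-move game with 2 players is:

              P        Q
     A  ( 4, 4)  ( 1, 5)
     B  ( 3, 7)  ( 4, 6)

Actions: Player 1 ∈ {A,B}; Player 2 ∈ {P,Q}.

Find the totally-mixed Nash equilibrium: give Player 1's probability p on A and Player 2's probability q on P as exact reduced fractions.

p=1/2, q=3/4

P1 indiff ⇒ q·4+(1-q)·1 = q·3+(1-q)·4 ⇒ q(1) = (1-q)(3) ⇒ q = 3/4
P2 indiff ⇒ p·4+(1-p)·7 = p·5+(1-p)·6 ⇒ p(-1) = (1-p)(-1) ⇒ p = 1/2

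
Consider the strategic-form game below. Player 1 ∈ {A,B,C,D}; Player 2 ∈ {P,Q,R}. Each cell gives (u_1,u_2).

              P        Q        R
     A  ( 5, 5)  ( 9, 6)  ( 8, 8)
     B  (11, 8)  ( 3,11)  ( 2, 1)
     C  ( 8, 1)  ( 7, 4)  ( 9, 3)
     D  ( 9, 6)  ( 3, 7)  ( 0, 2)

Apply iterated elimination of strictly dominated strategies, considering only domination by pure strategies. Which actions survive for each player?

P2 drop P (Q beats it: A:6>5 B:11>8 C:4>1 D:7>6)
P1 drop B (A beats it: Q:9>3 R:8>2)
P1 drop D (A beats it: Q:9>3 R:8>0)
P1→{A,C} P2→{Q,R}

IESDS → P1:{A,C} P2:{Q,R}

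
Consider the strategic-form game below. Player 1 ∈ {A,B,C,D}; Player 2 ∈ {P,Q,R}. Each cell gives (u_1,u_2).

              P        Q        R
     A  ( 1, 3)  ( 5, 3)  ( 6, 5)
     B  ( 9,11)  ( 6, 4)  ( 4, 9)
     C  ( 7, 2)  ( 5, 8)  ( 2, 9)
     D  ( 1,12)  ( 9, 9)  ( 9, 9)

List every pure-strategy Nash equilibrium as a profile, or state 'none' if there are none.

(A,P): not NE [P1→B gives 9>1; P2→R gives 5>3]
(A,Q): not NE [P1→D gives 9>5; P2→R gives 5>3]
(A,R): not NE [P1→D gives 9>6]
(B,P): NE
(B,Q): not NE [P1→D gives 9>6; P2→P gives 11>4]
(B,R): not NE [P1→D gives 9>4; P2→P gives 11>9]
(C,P): not NE [P1→B gives 9>7; P2→R gives 9>2]
(C,Q): not NE [P1→D gives 9>5; P2→R gives 9>8]
(C,R): not NE [P1→D gives 9>2]
(D,P): not NE [P1→B gives 9>1]
(D,Q): not NE [P2→P gives 12>9]
(D,R): not NE [P2→P gives 12>9]

PSNE = {(B,P)}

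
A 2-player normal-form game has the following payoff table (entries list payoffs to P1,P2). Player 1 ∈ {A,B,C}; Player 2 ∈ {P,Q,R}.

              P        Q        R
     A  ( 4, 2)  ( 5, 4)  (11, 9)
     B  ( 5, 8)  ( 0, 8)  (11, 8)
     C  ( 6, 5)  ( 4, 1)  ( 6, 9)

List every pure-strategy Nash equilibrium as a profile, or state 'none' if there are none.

Nash profiles: (A,R), (B,R)

(A,P): not NE [P1→C gives 6>4; P2→R gives 9>2]
(A,Q): not NE [P2→R gives 9>4]
(A,R): NE
(B,P): not NE [P1→C gives 6>5]
(B,Q): not NE [P1→A gives 5>0]
(B,R): NE
(C,P): not NE [P2→R gives 9>5]
(C,Q): not NE [P1→A gives 5>4; P2→R gives 9>1]
(C,R): not NE [P1→B gives 11>6]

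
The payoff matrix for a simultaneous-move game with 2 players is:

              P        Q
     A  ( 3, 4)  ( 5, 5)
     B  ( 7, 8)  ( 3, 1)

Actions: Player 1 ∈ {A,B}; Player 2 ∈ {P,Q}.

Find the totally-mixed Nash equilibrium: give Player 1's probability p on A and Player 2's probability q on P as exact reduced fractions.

p=7/8, q=1/3

P1 indiff ⇒ q·3+(1-q)·5 = q·7+(1-q)·3 ⇒ q(-4) = (1-q)(-2) ⇒ q = 1/3
P2 indiff ⇒ p·4+(1-p)·8 = p·5+(1-p)·1 ⇒ p(-1) = (1-p)(-7) ⇒ p = 7/8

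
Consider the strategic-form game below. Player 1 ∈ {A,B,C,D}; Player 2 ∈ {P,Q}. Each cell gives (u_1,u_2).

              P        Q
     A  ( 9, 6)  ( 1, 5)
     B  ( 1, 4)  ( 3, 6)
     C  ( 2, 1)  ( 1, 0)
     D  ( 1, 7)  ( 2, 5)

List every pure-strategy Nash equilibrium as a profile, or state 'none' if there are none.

(A,P): NE
(A,Q): not NE [P1→B gives 3>1; P2→P gives 6>5]
(B,P): not NE [P1→A gives 9>1; P2→Q gives 6>4]
(B,Q): NE
(C,P): not NE [P1→A gives 9>2]
(C,Q): not NE [P1→B gives 3>1; P2→P gives 1>0]
(D,P): not NE [P1→A gives 9>1]
(D,Q): not NE [P1→B gives 3>2; P2→P gives 7>5]

Nash profiles: (A,P), (B,Q)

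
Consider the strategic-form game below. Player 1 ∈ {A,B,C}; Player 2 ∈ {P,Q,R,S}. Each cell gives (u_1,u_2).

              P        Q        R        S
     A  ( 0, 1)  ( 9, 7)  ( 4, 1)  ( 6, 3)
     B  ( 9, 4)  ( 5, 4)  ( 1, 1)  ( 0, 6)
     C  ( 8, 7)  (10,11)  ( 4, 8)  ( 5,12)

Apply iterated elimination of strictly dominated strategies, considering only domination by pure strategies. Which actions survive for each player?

Remaining: P1:{A,C} P2:{Q,S}

P2 drop P (S beats it: A:3>1 B:6>4 C:12>7)
P1 drop B (A beats it: Q:9>5 R:4>1 S:6>0)
P2 drop R (Q beats it: A:7>1 C:11>8)
P1→{A,C} P2→{Q,S}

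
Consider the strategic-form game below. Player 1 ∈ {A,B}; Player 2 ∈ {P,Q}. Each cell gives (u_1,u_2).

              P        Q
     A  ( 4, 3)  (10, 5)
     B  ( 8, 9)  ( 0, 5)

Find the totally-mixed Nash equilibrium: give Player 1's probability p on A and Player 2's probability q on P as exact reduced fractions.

P1 indiff ⇒ q·4+(1-q)·10 = q·8+(1-q)·0 ⇒ q(-4) = (1-q)(-10) ⇒ q = 5/7
P2 indiff ⇒ p·3+(1-p)·9 = p·5+(1-p)·5 ⇒ p(-2) = (1-p)(-4) ⇒ p = 2/3

(p,q) = (2/3, 5/7)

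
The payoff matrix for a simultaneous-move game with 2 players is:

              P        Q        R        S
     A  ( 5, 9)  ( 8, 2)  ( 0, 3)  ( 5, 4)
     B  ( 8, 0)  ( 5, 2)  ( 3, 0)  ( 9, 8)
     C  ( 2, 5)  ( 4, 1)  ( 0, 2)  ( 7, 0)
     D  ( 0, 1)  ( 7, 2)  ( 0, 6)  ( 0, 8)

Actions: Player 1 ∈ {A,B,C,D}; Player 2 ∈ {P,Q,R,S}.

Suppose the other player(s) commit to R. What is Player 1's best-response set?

BR_1 = {B}

u_1(A vs R) = 0
u_1(B vs R) = 3
u_1(C vs R) = 0
u_1(D vs R) = 0
max payoff 3 at {B}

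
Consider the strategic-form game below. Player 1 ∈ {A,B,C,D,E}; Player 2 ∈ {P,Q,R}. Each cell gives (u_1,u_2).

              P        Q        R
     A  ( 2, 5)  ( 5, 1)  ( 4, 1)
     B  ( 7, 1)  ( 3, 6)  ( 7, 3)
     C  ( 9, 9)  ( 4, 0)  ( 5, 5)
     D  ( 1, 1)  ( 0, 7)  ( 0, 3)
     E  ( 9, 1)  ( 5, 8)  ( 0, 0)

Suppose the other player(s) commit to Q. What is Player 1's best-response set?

BR_1 = {A,E}

u_1(A vs Q) = 5
u_1(B vs Q) = 3
u_1(C vs Q) = 4
u_1(D vs Q) = 0
u_1(E vs Q) = 5
max payoff 5 at {A,E}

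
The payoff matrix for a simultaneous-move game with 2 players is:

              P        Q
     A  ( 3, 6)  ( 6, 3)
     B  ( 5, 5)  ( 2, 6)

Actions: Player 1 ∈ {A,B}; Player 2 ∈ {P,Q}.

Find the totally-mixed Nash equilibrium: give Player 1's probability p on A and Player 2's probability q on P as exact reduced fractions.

P1 indiff ⇒ q·3+(1-q)·6 = q·5+(1-q)·2 ⇒ q(-2) = (1-q)(-4) ⇒ q = 2/3
P2 indiff ⇒ p·6+(1-p)·5 = p·3+(1-p)·6 ⇒ p(3) = (1-p)(1) ⇒ p = 1/4

(p,q) = (1/4, 2/3)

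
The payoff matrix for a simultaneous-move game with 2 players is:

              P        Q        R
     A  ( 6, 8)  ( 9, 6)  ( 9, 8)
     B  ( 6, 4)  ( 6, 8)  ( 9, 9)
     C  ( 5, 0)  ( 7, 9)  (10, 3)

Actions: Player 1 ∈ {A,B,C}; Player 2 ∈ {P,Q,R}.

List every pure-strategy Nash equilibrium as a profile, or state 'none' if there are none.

PSNE = {(A,P)}

(A,P): NE
(A,Q): not NE [P2→R gives 8>6]
(A,R): not NE [P1→C gives 10>9]
(B,P): not NE [P2→R gives 9>4]
(B,Q): not NE [P1→A gives 9>6; P2→R gives 9>8]
(B,R): not NE [P1→C gives 10>9]
(C,P): not NE [P1→B gives 6>5; P2→Q gives 9>0]
(C,Q): not NE [P1→A gives 9>7]
(C,R): not NE [P2→Q gives 9>3]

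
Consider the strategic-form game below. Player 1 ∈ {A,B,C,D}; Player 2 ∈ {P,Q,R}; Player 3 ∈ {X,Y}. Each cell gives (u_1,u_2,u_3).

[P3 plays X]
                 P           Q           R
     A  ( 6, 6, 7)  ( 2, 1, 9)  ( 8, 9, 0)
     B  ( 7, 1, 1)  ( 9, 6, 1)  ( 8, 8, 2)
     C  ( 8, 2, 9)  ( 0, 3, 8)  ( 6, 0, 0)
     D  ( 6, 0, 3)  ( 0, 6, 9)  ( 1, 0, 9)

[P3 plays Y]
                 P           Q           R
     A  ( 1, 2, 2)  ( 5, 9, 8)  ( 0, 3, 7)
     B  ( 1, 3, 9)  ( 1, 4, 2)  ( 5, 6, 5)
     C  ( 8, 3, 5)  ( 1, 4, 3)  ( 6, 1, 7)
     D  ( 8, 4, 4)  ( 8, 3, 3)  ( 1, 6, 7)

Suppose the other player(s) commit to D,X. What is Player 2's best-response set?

P2 best: {Q}

u_2(P vs D,X) = 0
u_2(Q vs D,X) = 6
u_2(R vs D,X) = 0
max payoff 6 at {Q}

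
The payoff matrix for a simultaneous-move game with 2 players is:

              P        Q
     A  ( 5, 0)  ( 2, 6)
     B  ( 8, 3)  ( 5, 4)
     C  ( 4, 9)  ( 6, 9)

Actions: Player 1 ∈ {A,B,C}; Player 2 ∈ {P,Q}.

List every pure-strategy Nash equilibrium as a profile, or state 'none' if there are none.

NE set: (C,Q)

(A,P): not NE [P1→B gives 8>5; P2→Q gives 6>0]
(A,Q): not NE [P1→C gives 6>2]
(B,P): not NE [P2→Q gives 4>3]
(B,Q): not NE [P1→C gives 6>5]
(C,P): not NE [P1→B gives 8>4]
(C,Q): NE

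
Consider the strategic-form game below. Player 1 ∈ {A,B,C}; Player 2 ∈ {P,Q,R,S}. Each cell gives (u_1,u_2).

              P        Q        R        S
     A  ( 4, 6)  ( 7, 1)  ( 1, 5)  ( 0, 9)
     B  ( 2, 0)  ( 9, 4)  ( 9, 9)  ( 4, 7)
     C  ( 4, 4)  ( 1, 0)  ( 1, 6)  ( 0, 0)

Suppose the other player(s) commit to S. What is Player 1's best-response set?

P1 best: {B}

u_1(A vs S) = 0
u_1(B vs S) = 4
u_1(C vs S) = 0
max payoff 4 at {B}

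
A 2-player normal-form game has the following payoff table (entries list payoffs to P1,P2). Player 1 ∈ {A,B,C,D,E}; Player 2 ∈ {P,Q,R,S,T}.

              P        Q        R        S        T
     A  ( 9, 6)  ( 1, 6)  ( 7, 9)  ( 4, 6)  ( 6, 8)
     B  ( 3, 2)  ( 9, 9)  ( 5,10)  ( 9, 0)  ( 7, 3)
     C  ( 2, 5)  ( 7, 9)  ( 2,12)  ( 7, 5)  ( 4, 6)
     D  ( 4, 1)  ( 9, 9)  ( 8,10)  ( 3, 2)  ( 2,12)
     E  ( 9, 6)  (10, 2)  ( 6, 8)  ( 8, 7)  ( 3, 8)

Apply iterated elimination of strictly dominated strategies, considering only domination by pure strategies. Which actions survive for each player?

P1 drop C (B beats it: P:3>2 Q:9>7 R:5>2 S:9>7 T:7>4)
P2 drop P (R beats it: A:9>6 B:10>2 D:10>1 E:8>6)
P2 drop Q (R beats it: A:9>6 B:10>9 D:10>9 E:8>2)
P2 drop S (R beats it: A:9>6 B:10>0 D:10>2 E:8>7)
P1 drop E (A beats it: R:7>6 T:6>3)
P1→{A,B,D} P2→{R,T}

Survivors P1:{A,B,D} P2:{R,T}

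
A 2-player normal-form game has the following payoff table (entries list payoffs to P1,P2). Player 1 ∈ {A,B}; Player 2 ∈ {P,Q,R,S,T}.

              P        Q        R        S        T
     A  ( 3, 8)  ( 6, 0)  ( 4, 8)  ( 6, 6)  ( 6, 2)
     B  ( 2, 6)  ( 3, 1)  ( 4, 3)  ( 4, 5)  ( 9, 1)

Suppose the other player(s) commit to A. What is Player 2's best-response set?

BR_2 = {P,R}

u_2(P vs A) = 8
u_2(Q vs A) = 0
u_2(R vs A) = 8
u_2(S vs A) = 6
u_2(T vs A) = 2
max payoff 8 at {P,R}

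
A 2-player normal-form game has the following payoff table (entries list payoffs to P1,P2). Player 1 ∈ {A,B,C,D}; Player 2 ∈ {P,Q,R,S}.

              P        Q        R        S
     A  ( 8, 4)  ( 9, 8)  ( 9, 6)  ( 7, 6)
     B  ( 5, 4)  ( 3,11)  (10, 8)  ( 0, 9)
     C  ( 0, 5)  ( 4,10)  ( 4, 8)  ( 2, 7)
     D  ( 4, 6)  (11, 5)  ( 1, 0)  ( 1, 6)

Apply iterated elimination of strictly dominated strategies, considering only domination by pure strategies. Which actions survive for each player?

Remaining: P1:{A,D} P2:{P,Q,S}

P1 drop C (A beats it: P:8>0 Q:9>4 R:9>4 S:7>2)
P2 drop R (Q beats it: A:8>6 B:11>8 D:5>0)
P1 drop B (A beats it: P:8>5 Q:9>3 S:7>0)
P1→{A,D} P2→{P,Q,S}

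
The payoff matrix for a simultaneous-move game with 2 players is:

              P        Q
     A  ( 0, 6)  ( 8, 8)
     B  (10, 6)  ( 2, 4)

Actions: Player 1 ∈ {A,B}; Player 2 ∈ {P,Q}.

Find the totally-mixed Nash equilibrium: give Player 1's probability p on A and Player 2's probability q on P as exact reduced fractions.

p=1/2, q=3/8

P1 indiff ⇒ q·0+(1-q)·8 = q·10+(1-q)·2 ⇒ q(-10) = (1-q)(-6) ⇒ q = 3/8
P2 indiff ⇒ p·6+(1-p)·6 = p·8+(1-p)·4 ⇒ p(-2) = (1-p)(-2) ⇒ p = 1/2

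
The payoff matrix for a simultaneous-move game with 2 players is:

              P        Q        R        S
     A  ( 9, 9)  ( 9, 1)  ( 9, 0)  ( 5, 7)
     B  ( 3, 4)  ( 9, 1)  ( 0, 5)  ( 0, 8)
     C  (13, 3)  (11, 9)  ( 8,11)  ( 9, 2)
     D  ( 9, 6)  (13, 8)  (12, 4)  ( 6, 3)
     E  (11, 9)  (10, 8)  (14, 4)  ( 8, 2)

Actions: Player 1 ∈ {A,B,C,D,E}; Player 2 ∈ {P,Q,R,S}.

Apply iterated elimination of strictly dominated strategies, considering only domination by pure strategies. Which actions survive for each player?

Remaining: P1:{C,D,E} P2:{P,Q,R}

P1 drop A (E beats it: P:11>9 Q:10>9 R:14>9 S:8>5)
P1 drop B (C beats it: P:13>3 Q:11>9 R:8>0 S:9>0)
P2 drop S (P beats it: C:3>2 D:6>3 E:9>2)
P1→{C,D,E} P2→{P,Q,R}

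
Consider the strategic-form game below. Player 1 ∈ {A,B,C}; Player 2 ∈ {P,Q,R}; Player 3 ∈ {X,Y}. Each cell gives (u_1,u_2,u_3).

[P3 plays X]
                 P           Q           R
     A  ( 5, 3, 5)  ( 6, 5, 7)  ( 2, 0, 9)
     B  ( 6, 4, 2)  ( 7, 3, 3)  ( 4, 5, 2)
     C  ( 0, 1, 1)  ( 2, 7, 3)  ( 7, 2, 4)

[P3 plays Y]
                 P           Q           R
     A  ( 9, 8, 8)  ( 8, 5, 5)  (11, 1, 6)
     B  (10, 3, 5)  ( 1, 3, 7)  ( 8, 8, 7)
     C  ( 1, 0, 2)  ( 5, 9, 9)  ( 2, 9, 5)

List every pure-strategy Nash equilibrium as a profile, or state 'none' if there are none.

No pure NE.

(A,P,X): not NE [P1→B gives 6>5; P2→Q gives 5>3; P3→Y gives 8>5]
(A,P,Y): not NE [P1→B gives 10>9]
(A,Q,X): not NE [P1→B gives 7>6]
(A,Q,Y): not NE [P2→P gives 8>5; P3→X gives 7>5]
(A,R,X): not NE [P1→C gives 7>2; P2→Q gives 5>0]
(A,R,Y): not NE [P2→P gives 8>1; P3→X gives 9>6]
(B,P,X): not NE [P2→R gives 5>4; P3→Y gives 5>2]
(B,P,Y): not NE [P2→R gives 8>3]
(B,Q,X): not NE [P2→R gives 5>3; P3→Y gives 7>3]
(B,Q,Y): not NE [P1→A gives 8>1; P2→R gives 8>3]
(B,R,X): not NE [P1→C gives 7>4; P3→Y gives 7>2]
(B,R,Y): not NE [P1→A gives 11>8]
(C,P,X): not NE [P1→B gives 6>0; P2→Q gives 7>1; P3→Y gives 2>1]
(C,P,Y): not NE [P1→B gives 10>1; P2→R gives 9>0]
(C,Q,X): not NE [P1→B gives 7>2; P3→Y gives 9>3]
(C,Q,Y): not NE [P1→A gives 8>5]
(C,R,X): not NE [P2→Q gives 7>2; P3→Y gives 5>4]
(C,R,Y): not NE [P1→A gives 11>2]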